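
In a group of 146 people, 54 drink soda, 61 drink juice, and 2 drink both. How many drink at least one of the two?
|A∪B| = |A| + |B| - |A∩B| = 54 + 61 - 2 = 113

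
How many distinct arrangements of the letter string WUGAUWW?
7! / (2! × 1! × 3! × 1!) = 420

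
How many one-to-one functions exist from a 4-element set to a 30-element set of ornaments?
P(30,4) = 30!/(30-4)! = 657720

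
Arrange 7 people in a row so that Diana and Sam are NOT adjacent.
Total - adjacent = 7! - (7-1)!×2 = 5040 - 1440 = 3600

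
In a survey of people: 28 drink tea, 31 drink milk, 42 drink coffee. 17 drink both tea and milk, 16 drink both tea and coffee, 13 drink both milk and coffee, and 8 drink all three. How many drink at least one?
|A∪B∪C| = 28+31+42-17-16-13+8 = 63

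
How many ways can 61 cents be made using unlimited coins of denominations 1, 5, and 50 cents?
Coefficient of x^61 in 1/(1-x^1) · 1/(1-x^5) · 1/(1-x^50). Case on j = number of 50-cent coins (j = 0..1); remainder r = 61 - 50j is made from {1,5} in ⌊r/5⌋+1 ways. r = 61, 11 → 13 + 3 = 16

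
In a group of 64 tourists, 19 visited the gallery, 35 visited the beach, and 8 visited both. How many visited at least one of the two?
|A∪B| = |A| + |B| - |A∩B| = 19 + 35 - 8 = 46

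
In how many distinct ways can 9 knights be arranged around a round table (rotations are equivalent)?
Circular: fix one position, arrange the rest. (9-1)! = 40320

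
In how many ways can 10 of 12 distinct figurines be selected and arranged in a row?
P(12,10) = 12!/(12-10)! = 239500800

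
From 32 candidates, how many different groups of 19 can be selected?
C(32,19) = 32!/(19!×13!) = 347373600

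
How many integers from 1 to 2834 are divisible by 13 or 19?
⌊2834/13⌋ + ⌊2834/19⌋ - ⌊2834/247⌋ = 218 + 149 - 11 = 356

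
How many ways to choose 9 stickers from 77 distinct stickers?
C(77,9) = 77!/(9!×68!) = 161322559475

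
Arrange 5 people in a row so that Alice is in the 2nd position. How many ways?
Fix one position: (5-1)! = 24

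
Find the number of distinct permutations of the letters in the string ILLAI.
5! / (2! × 1! × 2!) = 30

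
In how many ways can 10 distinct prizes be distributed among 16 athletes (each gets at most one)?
P(16,10) = 16!/(16-10)! = 29059430400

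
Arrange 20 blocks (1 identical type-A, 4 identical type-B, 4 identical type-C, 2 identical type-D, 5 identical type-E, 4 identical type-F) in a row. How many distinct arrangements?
20! / (1! × 4! × 4! × 2! × 5! × 4!) = 733296564000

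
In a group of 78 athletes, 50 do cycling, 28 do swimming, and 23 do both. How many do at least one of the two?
|A∪B| = |A| + |B| - |A∩B| = 50 + 28 - 23 = 55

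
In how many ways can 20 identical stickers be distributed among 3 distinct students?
C(20+3-1, 3-1) = C(22, 2) = 231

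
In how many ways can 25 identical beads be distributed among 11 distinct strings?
C(25+11-1, 11-1) = C(35, 10) = 183579396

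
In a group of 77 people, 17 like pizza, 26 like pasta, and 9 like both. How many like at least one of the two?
|A∪B| = |A| + |B| - |A∩B| = 17 + 26 - 9 = 34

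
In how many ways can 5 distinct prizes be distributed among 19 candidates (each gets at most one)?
P(19,5) = 19!/(19-5)! = 1395360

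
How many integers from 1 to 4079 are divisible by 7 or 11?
⌊4079/7⌋ + ⌊4079/11⌋ - ⌊4079/77⌋ = 582 + 370 - 52 = 900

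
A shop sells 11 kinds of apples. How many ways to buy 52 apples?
C(52+11-1, 11-1) = C(62, 10) = 107518933731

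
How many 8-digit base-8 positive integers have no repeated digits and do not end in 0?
Last digit: 7 nonzero choices. First digit: 6 (nonzero, ≠last). Middle 6: P(6,6) = 720. Total = 30240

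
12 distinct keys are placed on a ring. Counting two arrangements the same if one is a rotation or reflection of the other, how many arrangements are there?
(12-1)!/2 = 39916800/2 = 19958400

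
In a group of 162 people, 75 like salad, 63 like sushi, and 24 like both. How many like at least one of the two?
|A∪B| = |A| + |B| - |A∩B| = 75 + 63 - 24 = 114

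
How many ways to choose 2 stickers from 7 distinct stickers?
C(7,2) = 7!/(2!×5!) = 21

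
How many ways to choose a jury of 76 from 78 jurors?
C(78,76) = 78!/(76!×2!) = 3003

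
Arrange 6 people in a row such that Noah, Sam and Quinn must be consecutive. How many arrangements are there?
Treat the 3 as one block: (6-3+1)! × 3! = 24 × 6 = 144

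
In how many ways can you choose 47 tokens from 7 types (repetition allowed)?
C(47+7-1, 7-1) = C(53, 6) = 22957480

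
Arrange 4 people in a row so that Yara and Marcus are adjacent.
Treat as block: (4-1)! × 2! = 6 × 2 = 12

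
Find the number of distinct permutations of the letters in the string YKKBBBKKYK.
10! / (5! × 3! × 2!) = 2520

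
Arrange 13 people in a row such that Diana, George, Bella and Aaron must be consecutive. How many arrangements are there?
Treat the 4 as one block: (13-4+1)! × 4! = 3628800 × 24 = 87091200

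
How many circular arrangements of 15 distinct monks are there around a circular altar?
Circular: fix one position, arrange the rest. (15-1)! = 87178291200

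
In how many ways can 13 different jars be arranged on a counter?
13! = 6227020800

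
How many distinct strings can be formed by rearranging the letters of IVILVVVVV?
9! / (6! × 2! × 1!) = 252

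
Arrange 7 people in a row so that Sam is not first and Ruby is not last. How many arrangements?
By inclusion-exclusion: 7! - 2×(7-1)! + (7-2)! = 5040 - 1440 + 120 = 3720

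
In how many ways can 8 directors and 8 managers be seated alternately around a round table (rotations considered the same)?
Fix one of the directors: (8-1)! ways for the remaining directors, × 8! ways for the managers = 5040 × 40320 = 203212800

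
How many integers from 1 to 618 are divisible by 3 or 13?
⌊618/3⌋ + ⌊618/13⌋ - ⌊618/39⌋ = 206 + 47 - 15 = 238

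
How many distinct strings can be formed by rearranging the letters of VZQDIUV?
7! / (1! × 1! × 1! × 1! × 1! × 2!) = 2520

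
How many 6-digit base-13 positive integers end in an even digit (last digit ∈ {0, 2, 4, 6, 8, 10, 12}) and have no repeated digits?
Last∈{0,2,4,6,8,10,12}. Last=0: 95040. Last nonzero: 6×11×P(11,4) = 522720. Total = 617760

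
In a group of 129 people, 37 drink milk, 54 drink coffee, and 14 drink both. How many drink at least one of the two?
|A∪B| = |A| + |B| - |A∩B| = 37 + 54 - 14 = 77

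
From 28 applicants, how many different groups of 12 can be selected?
C(28,12) = 28!/(12!×16!) = 30421755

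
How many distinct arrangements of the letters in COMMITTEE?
9! / (1! × 1! × 2! × 1! × 2! × 2!) = 45360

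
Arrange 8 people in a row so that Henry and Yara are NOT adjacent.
Total - adjacent = 8! - (8-1)!×2 = 40320 - 10080 = 30240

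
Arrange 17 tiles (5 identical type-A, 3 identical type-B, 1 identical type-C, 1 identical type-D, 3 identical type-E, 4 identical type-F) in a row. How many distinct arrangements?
17! / (5! × 3! × 1! × 1! × 3! × 4!) = 3430627200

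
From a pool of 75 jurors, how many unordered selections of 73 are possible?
C(75,73) = 75!/(73!×2!) = 2775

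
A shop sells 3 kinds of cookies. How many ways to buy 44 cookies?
C(44+3-1, 3-1) = C(46, 2) = 1035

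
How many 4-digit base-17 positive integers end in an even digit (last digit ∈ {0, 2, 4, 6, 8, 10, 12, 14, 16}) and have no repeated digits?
Last∈{0,2,4,6,8,10,12,14,16}. Last=0: 3360. Last nonzero: 8×15×P(15,2) = 25200. Total = 28560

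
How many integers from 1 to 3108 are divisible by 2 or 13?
⌊3108/2⌋ + ⌊3108/13⌋ - ⌊3108/26⌋ = 1554 + 239 - 119 = 1674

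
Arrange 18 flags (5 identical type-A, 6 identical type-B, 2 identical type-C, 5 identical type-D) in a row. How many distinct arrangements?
18! / (5! × 6! × 2! × 5!) = 308756448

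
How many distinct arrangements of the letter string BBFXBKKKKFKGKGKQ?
16! / (3! × 2! × 7! × 1! × 1! × 2!) = 172972800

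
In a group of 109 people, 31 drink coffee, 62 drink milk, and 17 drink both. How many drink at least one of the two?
|A∪B| = |A| + |B| - |A∩B| = 31 + 62 - 17 = 76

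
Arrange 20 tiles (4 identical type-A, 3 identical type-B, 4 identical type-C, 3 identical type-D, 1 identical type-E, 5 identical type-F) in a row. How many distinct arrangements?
20! / (4! × 3! × 4! × 3! × 1! × 5!) = 977728752000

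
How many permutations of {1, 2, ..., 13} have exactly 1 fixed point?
Choose the 1 fixed point C(13,1) = 13, derange the rest: !12 = Σ_{j=0}^{12} (-1)^j·12!/j! = 479001600 - 479001600 + 239500800 - 79833600 + 19958400 - 3991680 + 665280 - 95040 + 11880 - 1320 + 132 - 12 + 1 = 176214841. Product = 13 × 176214841 = 2290792933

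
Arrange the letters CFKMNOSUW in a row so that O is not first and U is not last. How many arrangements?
By inclusion-exclusion: 9! - 2×(9-1)! + (9-2)! = 362880 - 80640 + 5040 = 287280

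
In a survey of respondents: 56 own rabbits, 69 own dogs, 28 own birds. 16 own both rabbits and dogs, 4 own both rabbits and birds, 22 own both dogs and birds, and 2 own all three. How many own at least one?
|A∪B∪C| = 56+69+28-16-4-22+2 = 113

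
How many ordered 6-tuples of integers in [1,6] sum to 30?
Coefficient of x^30 in (x + x² + ... + x^6)^6. By inclusion-exclusion on dice exceeding 6: Σ_j (-1)^j C(6,j)·C(30-1-6j, 5) = C(6,0)·C(29,5) - C(6,1)·C(23,5) + C(6,2)·C(17,5) - C(6,3)·C(11,5) + C(6,4)·C(5,5) = 1·118755 - 6·33649 + 15·6188 - 20·462 + 15·1 = 456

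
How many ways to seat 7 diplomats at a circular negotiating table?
Circular: fix one position, arrange the rest. (7-1)! = 720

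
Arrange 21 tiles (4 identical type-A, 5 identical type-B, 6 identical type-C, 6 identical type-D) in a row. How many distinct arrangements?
21! / (4! × 5! × 6! × 6!) = 34220506320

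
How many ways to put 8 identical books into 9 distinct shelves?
C(8+9-1, 9-1) = C(16, 8) = 12870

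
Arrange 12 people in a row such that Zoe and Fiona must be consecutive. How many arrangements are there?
Treat the 2 as one block: (12-2+1)! × 2! = 39916800 × 2 = 79833600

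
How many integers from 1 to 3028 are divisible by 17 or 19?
⌊3028/17⌋ + ⌊3028/19⌋ - ⌊3028/323⌋ = 178 + 159 - 9 = 328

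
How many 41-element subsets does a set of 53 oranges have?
C(53,41) = 53!/(41!×12!) = 266783135710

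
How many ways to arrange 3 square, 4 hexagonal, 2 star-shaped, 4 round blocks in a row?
13! / (3! × 4! × 2! × 4!) = 900900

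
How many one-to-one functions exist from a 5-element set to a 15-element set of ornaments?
P(15,5) = 15!/(15-5)! = 360360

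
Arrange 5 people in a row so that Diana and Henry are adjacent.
Treat as block: (5-1)! × 2! = 24 × 2 = 48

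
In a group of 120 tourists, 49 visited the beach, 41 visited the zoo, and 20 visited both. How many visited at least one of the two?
|A∪B| = |A| + |B| - |A∩B| = 49 + 41 - 20 = 70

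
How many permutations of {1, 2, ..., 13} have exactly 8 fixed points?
Choose the 8 fixed points C(13,8) = 1287, derange the rest: !5 = Σ_{j=0}^{5} (-1)^j·5!/j! = 120 - 120 + 60 - 20 + 5 - 1 = 44. Product = 1287 × 44 = 56628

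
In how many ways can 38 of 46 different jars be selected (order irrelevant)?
C(46,38) = 46!/(38!×8!) = 260932815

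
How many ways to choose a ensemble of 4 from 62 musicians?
C(62,4) = 62!/(4!×58!) = 557845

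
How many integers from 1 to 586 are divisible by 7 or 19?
⌊586/7⌋ + ⌊586/19⌋ - ⌊586/133⌋ = 83 + 30 - 4 = 109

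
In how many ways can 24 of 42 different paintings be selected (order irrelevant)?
C(42,24) = 42!/(24!×18!) = 353697121050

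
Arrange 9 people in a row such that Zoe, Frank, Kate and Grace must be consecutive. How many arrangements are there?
Treat the 4 as one block: (9-4+1)! × 4! = 720 × 24 = 17280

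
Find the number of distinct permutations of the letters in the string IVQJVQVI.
8! / (2! × 3! × 1! × 2!) = 1680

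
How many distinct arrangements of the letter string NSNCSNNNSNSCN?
13! / (2! × 4! × 7!) = 25740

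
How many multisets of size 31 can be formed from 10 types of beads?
C(31+10-1, 10-1) = C(40, 9) = 273438880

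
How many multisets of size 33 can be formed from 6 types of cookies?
C(33+6-1, 6-1) = C(38, 5) = 501942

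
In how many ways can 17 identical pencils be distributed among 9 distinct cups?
C(17+9-1, 9-1) = C(25, 8) = 1081575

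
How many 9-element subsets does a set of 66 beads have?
C(66,9) = 66!/(9!×57!) = 37014131440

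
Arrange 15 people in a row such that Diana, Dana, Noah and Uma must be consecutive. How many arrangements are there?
Treat the 4 as one block: (15-4+1)! × 4! = 479001600 × 24 = 11496038400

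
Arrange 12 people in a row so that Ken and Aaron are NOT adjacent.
Total - adjacent = 12! - (12-1)!×2 = 479001600 - 79833600 = 399168000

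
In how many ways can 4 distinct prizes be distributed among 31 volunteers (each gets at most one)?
P(31,4) = 31!/(31-4)! = 755160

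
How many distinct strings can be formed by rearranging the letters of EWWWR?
5! / (1! × 3! × 1!) = 20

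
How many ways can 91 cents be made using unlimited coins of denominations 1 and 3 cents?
Coefficient of x^91 in 1/(1-x^1) · 1/(1-x^3). Use j coins of 3 for j = 0..⌊91/3⌋ = 30, the rest in 1s: 30 + 1 = 31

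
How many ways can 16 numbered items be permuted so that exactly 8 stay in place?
Choose the 8 fixed points C(16,8) = 12870, derange the rest: !8 = Σ_{j=0}^{8} (-1)^j·8!/j! = 40320 - 40320 + 20160 - 6720 + 1680 - 336 + 56 - 8 + 1 = 14833. Product = 12870 × 14833 = 190900710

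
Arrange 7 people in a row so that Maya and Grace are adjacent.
Treat as block: (7-1)! × 2! = 720 × 2 = 1440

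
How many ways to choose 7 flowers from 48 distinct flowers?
C(48,7) = 48!/(7!×41!) = 73629072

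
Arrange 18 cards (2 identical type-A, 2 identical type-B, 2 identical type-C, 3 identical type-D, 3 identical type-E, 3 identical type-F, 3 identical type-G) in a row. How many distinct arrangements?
18! / (2! × 2! × 2! × 3! × 3! × 3! × 3!) = 617512896000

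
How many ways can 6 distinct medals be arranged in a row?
6! = 720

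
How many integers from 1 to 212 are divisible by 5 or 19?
⌊212/5⌋ + ⌊212/19⌋ - ⌊212/95⌋ = 42 + 11 - 2 = 51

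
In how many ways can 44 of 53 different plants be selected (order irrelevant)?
C(53,44) = 53!/(44!×9!) = 4431613550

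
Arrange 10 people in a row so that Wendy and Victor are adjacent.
Treat as block: (10-1)! × 2! = 362880 × 2 = 725760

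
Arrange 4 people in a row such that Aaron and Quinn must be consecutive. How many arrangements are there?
Treat the 2 as one block: (4-2+1)! × 2! = 6 × 2 = 12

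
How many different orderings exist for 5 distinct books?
5! = 120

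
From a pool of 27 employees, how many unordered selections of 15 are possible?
C(27,15) = 27!/(15!×12!) = 17383860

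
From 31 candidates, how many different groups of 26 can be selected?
C(31,26) = 31!/(26!×5!) = 169911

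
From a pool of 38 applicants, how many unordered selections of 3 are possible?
C(38,3) = 38!/(3!×35!) = 8436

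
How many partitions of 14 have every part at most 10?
Let r_j(i) = number of partitions of i into parts ≤ j, for i = 0..14. r_1(i) = 1 for all i; r_j(i) = r_{j-1}(i) + r_j(i-j). Rows j = 2..10: ≤2: 1 1 2 2 3 3 4 4 5 5 6 6 7 7 8; ≤3: 1 1 2 3 4 5 7 8 10 12 14 16 19 21 24; ≤4: 1 1 2 3 5 6 9 11 15 18 23 27 34 39 47; ≤5: 1 1 2 3 5 7 10 13 18 23 30 37 47 57 70; ≤6: 1 1 2 3 5 7 11 14 20 26 35 44 58 71 90; ≤7: 1 1 2 3 5 7 11 15 21 28 38 49 65 82 105; ≤8: 1 1 2 3 5 7 11 15 22 29 40 52 70 89 116; ≤9: 1 1 2 3 5 7 11 15 22 30 41 54 73 94 123; ≤10: 1 1 2 3 5 7 11 15 22 30 42 55 75 97 128. r_10(14) = 128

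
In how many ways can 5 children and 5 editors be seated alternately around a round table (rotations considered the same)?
Fix one of the children: (5-1)! ways for the remaining children, × 5! ways for the editors = 24 × 120 = 2880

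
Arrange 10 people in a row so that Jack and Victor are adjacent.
Treat as block: (10-1)! × 2! = 362880 × 2 = 725760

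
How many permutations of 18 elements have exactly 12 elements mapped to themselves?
Choose the 12 fixed points C(18,12) = 18564, derange the rest: !6 = Σ_{j=0}^{6} (-1)^j·6!/j! = 720 - 720 + 360 - 120 + 30 - 6 + 1 = 265. Product = 18564 × 265 = 4919460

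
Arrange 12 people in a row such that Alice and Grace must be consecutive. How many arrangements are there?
Treat the 2 as one block: (12-2+1)! × 2! = 39916800 × 2 = 79833600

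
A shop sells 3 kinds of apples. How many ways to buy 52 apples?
C(52+3-1, 3-1) = C(54, 2) = 1431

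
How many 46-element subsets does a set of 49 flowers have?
C(49,46) = 49!/(46!×3!) = 18424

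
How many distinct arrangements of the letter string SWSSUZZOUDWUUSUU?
16! / (2! × 1! × 4! × 1! × 6! × 2!) = 302702400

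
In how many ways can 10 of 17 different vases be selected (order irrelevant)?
C(17,10) = 17!/(10!×7!) = 19448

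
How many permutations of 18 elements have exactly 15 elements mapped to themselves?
Choose the 15 fixed points C(18,15) = 816, derange the rest: !3 = Σ_{j=0}^{3} (-1)^j·3!/j! = 6 - 6 + 3 - 1 = 2. Product = 816 × 2 = 1632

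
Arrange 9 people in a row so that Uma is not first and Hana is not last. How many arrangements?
By inclusion-exclusion: 9! - 2×(9-1)! + (9-2)! = 362880 - 80640 + 5040 = 287280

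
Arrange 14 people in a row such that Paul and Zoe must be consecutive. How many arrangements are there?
Treat the 2 as one block: (14-2+1)! × 2! = 6227020800 × 2 = 12454041600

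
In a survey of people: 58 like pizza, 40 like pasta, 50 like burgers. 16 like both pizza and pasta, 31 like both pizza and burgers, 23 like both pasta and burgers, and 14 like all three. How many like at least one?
|A∪B∪C| = 58+40+50-16-31-23+14 = 92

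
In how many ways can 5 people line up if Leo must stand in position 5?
Fix one position: (5-1)! = 24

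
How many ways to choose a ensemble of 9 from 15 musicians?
C(15,9) = 15!/(9!×6!) = 5005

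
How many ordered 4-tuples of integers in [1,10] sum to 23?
Coefficient of x^23 in (x + x² + ... + x^10)^4. By inclusion-exclusion on dice exceeding 10: Σ_j (-1)^j C(4,j)·C(23-1-10j, 3) = C(4,0)·C(22,3) - C(4,1)·C(12,3) = 1·1540 - 4·220 = 660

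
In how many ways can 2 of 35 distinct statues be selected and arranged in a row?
P(35,2) = 35!/(35-2)! = 1190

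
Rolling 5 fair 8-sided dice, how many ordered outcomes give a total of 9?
Coefficient of x^9 in (x + x² + ... + x^8)^5. By inclusion-exclusion on dice exceeding 8: Σ_j (-1)^j C(5,j)·C(9-1-8j, 4) = C(5,0)·C(8,4) = 1·70 = 70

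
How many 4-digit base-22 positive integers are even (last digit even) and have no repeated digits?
Last∈{0,2,4,6,8,10,12,14,16,18,20}. Last=0: 7980. Last nonzero: 10×20×P(20,2) = 76000. Total = 83980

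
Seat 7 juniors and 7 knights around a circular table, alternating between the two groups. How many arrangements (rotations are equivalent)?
Fix one of the juniors: (7-1)! ways for the remaining juniors, × 7! ways for the knights = 720 × 5040 = 3628800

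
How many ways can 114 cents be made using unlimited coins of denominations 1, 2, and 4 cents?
Coefficient of x^114 in 1/(1-x^1) · 1/(1-x^2) · 1/(1-x^4). Case on j = number of 4-cent coins (j = 0..28); remainder r = 114 - 4j is made from {1,2} in ⌊r/2⌋+1 ways. r = 114, 110, 106, 102, 98, 94, 90, 86, 82, 78, 74, 70, 66, 62, 58, 54, 50, 46, 42, 38, 34, 30, 26, 22, 18, 14, 10, 6, 2 → 58 + 56 + 54 + 52 + 50 + 48 + 46 + 44 + 42 + 40 + 38 + 36 + 34 + 32 + 30 + 28 + 26 + 24 + 22 + 20 + 18 + 16 + 14 + 12 + 10 + 8 + 6 + 4 + 2 = 870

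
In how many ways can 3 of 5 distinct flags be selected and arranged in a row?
P(5,3) = 5!/(5-3)! = 60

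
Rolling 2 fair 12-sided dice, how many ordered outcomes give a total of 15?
Coefficient of x^15 in (x + x² + ... + x^12)^2. By inclusion-exclusion on dice exceeding 12: Σ_j (-1)^j C(2,j)·C(15-1-12j, 1) = C(2,0)·C(14,1) - C(2,1)·C(2,1) = 1·14 - 2·2 = 10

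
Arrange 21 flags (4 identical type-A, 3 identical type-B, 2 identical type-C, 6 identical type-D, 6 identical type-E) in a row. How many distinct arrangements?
21! / (4! × 3! × 2! × 6! × 6!) = 342205063200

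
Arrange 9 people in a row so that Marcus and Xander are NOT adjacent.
Total - adjacent = 9! - (9-1)!×2 = 362880 - 80640 = 282240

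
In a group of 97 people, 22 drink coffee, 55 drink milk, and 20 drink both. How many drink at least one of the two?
|A∪B| = |A| + |B| - |A∩B| = 22 + 55 - 20 = 57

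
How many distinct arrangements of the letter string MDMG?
4! / (2! × 1! × 1!) = 12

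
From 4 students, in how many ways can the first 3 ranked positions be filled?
P(4,3) = 4!/(4-3)! = 24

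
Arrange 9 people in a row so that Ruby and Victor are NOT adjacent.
Total - adjacent = 9! - (9-1)!×2 = 362880 - 80640 = 282240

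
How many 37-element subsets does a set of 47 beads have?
C(47,37) = 47!/(37!×10!) = 5178066751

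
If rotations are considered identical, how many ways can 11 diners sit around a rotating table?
Circular: fix one position, arrange the rest. (11-1)! = 3628800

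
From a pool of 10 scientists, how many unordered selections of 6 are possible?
C(10,6) = 10!/(6!×4!) = 210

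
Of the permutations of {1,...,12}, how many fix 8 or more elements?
Exactly j fixed points: C(12,j)·!(12-j); sum over j ≥ 8 (derangement numbers via !m = (m-1)·(!(m-1) + !(m-2)): !0..!4 = 1, 0, 1, 2, 9). Σ_{j=8}^{12} C(12,j)·!(12-j) = C(12,8)·!4 + C(12,9)·!3 + C(12,10)·!2 + C(12,11)·!1 + C(12,12)·!0 = 495·9 + 220·2 + 66·1 + 12·0 + 1·1 = 4962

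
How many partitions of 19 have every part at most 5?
Let r_j(i) = number of partitions of i into parts ≤ j, for i = 0..19. r_1(i) = 1 for all i; r_j(i) = r_{j-1}(i) + r_j(i-j). Rows j = 2..5: ≤2: 1 1 2 2 3 3 4 4 5 5 6 6 7 7 8 8 9 9 10 10; ≤3: 1 1 2 3 4 5 7 8 10 12 14 16 19 21 24 27 30 33 37 40; ≤4: 1 1 2 3 5 6 9 11 15 18 23 27 34 39 47 54 64 72 84 94; ≤5: 1 1 2 3 5 7 10 13 18 23 30 37 47 57 70 84 101 119 141 164. r_5(19) = 164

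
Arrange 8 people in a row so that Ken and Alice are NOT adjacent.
Total - adjacent = 8! - (8-1)!×2 = 40320 - 10080 = 30240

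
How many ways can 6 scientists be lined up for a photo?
6! = 720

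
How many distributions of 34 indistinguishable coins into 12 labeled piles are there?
C(34+12-1, 12-1) = C(45, 11) = 10150595910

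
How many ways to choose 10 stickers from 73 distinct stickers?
C(73,10) = 73!/(10!×63!) = 621324937376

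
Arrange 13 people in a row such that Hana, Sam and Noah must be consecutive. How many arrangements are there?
Treat the 3 as one block: (13-3+1)! × 3! = 39916800 × 6 = 239500800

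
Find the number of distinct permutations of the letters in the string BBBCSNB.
7! / (1! × 4! × 1! × 1!) = 210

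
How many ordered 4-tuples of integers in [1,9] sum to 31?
Coefficient of x^31 in (x + x² + ... + x^9)^4. By inclusion-exclusion on dice exceeding 9: Σ_j (-1)^j C(4,j)·C(31-1-9j, 3) = C(4,0)·C(30,3) - C(4,1)·C(21,3) + C(4,2)·C(12,3) - C(4,3)·C(3,3) = 1·4060 - 4·1330 + 6·220 - 4·1 = 56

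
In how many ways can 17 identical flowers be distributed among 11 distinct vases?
C(17+11-1, 11-1) = C(27, 10) = 8436285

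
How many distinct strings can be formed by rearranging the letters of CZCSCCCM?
8! / (1! × 1! × 1! × 5!) = 336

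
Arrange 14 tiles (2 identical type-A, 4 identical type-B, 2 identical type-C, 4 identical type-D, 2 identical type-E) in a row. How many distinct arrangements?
14! / (2! × 4! × 2! × 4! × 2!) = 18918900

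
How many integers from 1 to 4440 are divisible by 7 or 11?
⌊4440/7⌋ + ⌊4440/11⌋ - ⌊4440/77⌋ = 634 + 403 - 57 = 980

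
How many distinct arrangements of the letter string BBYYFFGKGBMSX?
13! / (3! × 1! × 2! × 1! × 1! × 2! × 1! × 2!) = 129729600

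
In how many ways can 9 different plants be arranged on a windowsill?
9! = 362880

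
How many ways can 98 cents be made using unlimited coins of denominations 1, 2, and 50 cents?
Coefficient of x^98 in 1/(1-x^1) · 1/(1-x^2) · 1/(1-x^50). Case on j = number of 50-cent coins (j = 0..1); remainder r = 98 - 50j is made from {1,2} in ⌊r/2⌋+1 ways. r = 98, 48 → 50 + 25 = 75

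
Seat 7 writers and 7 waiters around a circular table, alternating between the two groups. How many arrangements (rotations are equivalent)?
Fix one of the writers: (7-1)! ways for the remaining writers, × 7! ways for the waiters = 720 × 5040 = 3628800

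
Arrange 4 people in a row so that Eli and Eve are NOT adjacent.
Total - adjacent = 4! - (4-1)!×2 = 24 - 12 = 12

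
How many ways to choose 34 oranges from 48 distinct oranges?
C(48,34) = 48!/(34!×14!) = 482320623240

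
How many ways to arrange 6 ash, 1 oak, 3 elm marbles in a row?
10! / (6! × 1! × 3!) = 840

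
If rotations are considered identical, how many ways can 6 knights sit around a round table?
Circular: fix one position, arrange the rest. (6-1)! = 120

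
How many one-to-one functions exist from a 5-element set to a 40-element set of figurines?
P(40,5) = 40!/(40-5)! = 78960960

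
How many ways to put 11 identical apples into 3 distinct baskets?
C(11+3-1, 3-1) = C(13, 2) = 78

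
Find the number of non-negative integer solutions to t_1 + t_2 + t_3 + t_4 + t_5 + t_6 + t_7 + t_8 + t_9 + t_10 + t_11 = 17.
C(17+11-1, 11-1) = C(27, 10) = 8436285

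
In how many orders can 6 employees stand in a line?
6! = 720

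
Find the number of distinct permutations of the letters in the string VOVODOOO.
8! / (2! × 1! × 5!) = 168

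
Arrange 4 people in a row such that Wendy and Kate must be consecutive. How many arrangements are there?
Treat the 2 as one block: (4-2+1)! × 2! = 6 × 2 = 12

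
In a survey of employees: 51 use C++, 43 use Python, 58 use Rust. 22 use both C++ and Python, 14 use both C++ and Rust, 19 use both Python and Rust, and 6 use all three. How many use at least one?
|A∪B∪C| = 51+43+58-22-14-19+6 = 103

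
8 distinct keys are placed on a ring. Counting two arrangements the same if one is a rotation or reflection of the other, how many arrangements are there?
(8-1)!/2 = 5040/2 = 2520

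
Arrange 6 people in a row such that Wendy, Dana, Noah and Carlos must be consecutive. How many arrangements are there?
Treat the 4 as one block: (6-4+1)! × 4! = 6 × 24 = 144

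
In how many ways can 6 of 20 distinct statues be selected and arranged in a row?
P(20,6) = 20!/(20-6)! = 27907200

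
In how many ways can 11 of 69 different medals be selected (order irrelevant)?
C(69,11) = 69!/(11!×58!) = 1823810410032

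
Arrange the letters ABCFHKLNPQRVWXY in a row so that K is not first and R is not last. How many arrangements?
By inclusion-exclusion: 15! - 2×(15-1)! + (15-2)! = 1307674368000 - 174356582400 + 6227020800 = 1139544806400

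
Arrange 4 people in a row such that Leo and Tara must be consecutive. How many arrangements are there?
Treat the 2 as one block: (4-2+1)! × 2! = 6 × 2 = 12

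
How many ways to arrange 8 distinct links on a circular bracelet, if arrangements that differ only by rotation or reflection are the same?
(8-1)!/2 = 5040/2 = 2520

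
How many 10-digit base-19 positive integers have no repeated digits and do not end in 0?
Last digit: 18 nonzero choices. First digit: 17 (nonzero, ≠last). Middle 8: P(17,8) = 980179200. Total = 299934835200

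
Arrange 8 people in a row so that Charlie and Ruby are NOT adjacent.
Total - adjacent = 8! - (8-1)!×2 = 40320 - 10080 = 30240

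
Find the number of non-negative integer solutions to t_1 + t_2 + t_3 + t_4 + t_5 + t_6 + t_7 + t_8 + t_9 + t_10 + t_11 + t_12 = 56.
C(56+12-1, 12-1) = C(67, 11) = 1285063345176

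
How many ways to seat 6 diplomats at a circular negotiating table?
Circular: fix one position, arrange the rest. (6-1)! = 120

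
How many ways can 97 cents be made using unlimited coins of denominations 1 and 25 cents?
Coefficient of x^97 in 1/(1-x^1) · 1/(1-x^25). Use j coins of 25 for j = 0..⌊97/25⌋ = 3, the rest in 1s: 3 + 1 = 4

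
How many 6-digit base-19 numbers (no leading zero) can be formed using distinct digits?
First digit: 18 choices (nonzero). Then descending: 18 × 18 × 17 × 16 × 15 × 14 = 18506880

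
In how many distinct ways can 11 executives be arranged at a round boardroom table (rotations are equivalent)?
Circular: fix one position, arrange the rest. (11-1)! = 3628800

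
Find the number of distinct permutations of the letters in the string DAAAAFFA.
8! / (2! × 1! × 5!) = 168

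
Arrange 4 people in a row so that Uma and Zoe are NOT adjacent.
Total - adjacent = 4! - (4-1)!×2 = 24 - 12 = 12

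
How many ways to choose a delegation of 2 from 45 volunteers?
C(45,2) = 45!/(2!×43!) = 990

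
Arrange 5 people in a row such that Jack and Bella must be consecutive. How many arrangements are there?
Treat the 2 as one block: (5-2+1)! × 2! = 24 × 2 = 48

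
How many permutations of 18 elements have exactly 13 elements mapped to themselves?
Choose the 13 fixed points C(18,13) = 8568, derange the rest: !5 = Σ_{j=0}^{5} (-1)^j·5!/j! = 120 - 120 + 60 - 20 + 5 - 1 = 44. Product = 8568 × 44 = 376992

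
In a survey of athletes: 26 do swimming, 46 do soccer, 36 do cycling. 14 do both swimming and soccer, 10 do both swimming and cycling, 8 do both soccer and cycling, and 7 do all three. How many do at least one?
|A∪B∪C| = 26+46+36-14-10-8+7 = 83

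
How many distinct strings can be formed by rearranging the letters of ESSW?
4! / (2! × 1! × 1!) = 12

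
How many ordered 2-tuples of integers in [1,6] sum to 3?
Coefficient of x^3 in (x + x² + ... + x^6)^2. By inclusion-exclusion on dice exceeding 6: Σ_j (-1)^j C(2,j)·C(3-1-6j, 1) = C(2,0)·C(2,1) = 1·2 = 2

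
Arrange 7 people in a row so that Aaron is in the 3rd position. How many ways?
Fix one position: (7-1)! = 720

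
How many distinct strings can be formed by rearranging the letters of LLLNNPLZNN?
10! / (1! × 1! × 4! × 4!) = 6300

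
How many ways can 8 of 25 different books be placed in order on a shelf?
P(25,8) = 25!/(25-8)! = 43609104000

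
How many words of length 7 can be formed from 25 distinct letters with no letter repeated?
P(25,7) = 25!/(25-7)! = 2422728000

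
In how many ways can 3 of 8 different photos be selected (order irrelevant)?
C(8,3) = 8!/(3!×5!) = 56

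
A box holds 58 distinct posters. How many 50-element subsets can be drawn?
C(58,50) = 58!/(50!×8!) = 1916797311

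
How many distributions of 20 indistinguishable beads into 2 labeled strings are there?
C(20+2-1, 2-1) = C(21, 1) = 21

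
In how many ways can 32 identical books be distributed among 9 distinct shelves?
C(32+9-1, 9-1) = C(40, 8) = 76904685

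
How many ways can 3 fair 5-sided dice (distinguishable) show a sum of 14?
Coefficient of x^14 in (x + x² + ... + x^5)^3. By inclusion-exclusion on dice exceeding 5: Σ_j (-1)^j C(3,j)·C(14-1-5j, 2) = C(3,0)·C(13,2) - C(3,1)·C(8,2) + C(3,2)·C(3,2) = 1·78 - 3·28 + 3·3 = 3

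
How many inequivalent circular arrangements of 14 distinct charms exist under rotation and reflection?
(14-1)!/2 = 6227020800/2 = 3113510400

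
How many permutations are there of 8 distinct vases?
8! = 40320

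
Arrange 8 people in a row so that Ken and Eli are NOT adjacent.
Total - adjacent = 8! - (8-1)!×2 = 40320 - 10080 = 30240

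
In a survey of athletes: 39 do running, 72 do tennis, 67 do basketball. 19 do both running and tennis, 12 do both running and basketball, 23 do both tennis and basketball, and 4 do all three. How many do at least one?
|A∪B∪C| = 39+72+67-19-12-23+4 = 128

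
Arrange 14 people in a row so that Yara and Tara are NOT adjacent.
Total - adjacent = 14! - (14-1)!×2 = 87178291200 - 12454041600 = 74724249600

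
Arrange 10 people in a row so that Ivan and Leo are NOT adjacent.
Total - adjacent = 10! - (10-1)!×2 = 3628800 - 725760 = 2903040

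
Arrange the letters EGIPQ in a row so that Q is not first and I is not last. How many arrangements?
By inclusion-exclusion: 5! - 2×(5-1)! + (5-2)! = 120 - 48 + 6 = 78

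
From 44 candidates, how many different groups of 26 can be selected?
C(44,26) = 44!/(26!×18!) = 1029530696964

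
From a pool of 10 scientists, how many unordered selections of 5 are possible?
C(10,5) = 10!/(5!×5!) = 252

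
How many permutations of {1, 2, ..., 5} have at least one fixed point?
Complement of the derangements. !5 = Σ_{j=0}^{5} (-1)^j·5!/j! = 120 - 120 + 60 - 20 + 5 - 1 = 44. 5! - !5 = 120 - 44 = 76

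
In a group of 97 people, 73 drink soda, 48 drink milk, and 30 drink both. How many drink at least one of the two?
|A∪B| = |A| + |B| - |A∩B| = 73 + 48 - 30 = 91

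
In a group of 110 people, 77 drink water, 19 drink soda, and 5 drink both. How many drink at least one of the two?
|A∪B| = |A| + |B| - |A∩B| = 77 + 19 - 5 = 91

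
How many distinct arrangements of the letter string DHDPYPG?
7! / (1! × 2! × 1! × 1! × 2!) = 1260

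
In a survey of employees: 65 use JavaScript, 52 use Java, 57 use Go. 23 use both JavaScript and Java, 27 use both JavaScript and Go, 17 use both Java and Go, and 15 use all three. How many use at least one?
|A∪B∪C| = 65+52+57-23-27-17+15 = 122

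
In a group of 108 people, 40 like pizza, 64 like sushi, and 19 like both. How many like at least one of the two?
|A∪B| = |A| + |B| - |A∩B| = 40 + 64 - 19 = 85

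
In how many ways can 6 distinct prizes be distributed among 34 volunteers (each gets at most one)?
P(34,6) = 34!/(34-6)! = 968330880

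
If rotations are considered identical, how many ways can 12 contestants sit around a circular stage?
Circular: fix one position, arrange the rest. (12-1)! = 39916800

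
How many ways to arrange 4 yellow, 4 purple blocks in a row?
8! / (4! × 4!) = 70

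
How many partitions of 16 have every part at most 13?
Let r_j(i) = number of partitions of i into parts ≤ j, for i = 0..16. r_1(i) = 1 for all i; r_j(i) = r_{j-1}(i) + r_j(i-j). Rows j = 2..13: ≤2: 1 1 2 2 3 3 4 4 5 5 6 6 7 7 8 8 9; ≤3: 1 1 2 3 4 5 7 8 10 12 14 16 19 21 24 27 30; ≤4: 1 1 2 3 5 6 9 11 15 18 23 27 34 39 47 54 64; ≤5: 1 1 2 3 5 7 10 13 18 23 30 37 47 57 70 84 101; ≤6: 1 1 2 3 5 7 11 14 20 26 35 44 58 71 90 110 136; ≤7: 1 1 2 3 5 7 11 15 21 28 38 49 65 82 105 131 164; ≤8: 1 1 2 3 5 7 11 15 22 29 40 52 70 89 116 146 186; ≤9: 1 1 2 3 5 7 11 15 22 30 41 54 73 94 123 157 201; ≤10: 1 1 2 3 5 7 11 15 22 30 42 55 75 97 128 164 212; ≤11: 1 1 2 3 5 7 11 15 22 30 42 56 76 99 131 169 219; ≤12: 1 1 2 3 5 7 11 15 22 30 42 56 77 100 133 172 224; ≤13: 1 1 2 3 5 7 11 15 22 30 42 56 77 101 134 174 227. r_13(16) = 227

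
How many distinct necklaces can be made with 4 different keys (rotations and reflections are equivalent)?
(4-1)!/2 = 6/2 = 3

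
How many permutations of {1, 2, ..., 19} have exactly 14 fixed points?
Choose the 14 fixed points C(19,14) = 11628, derange the rest: !5 = Σ_{j=0}^{5} (-1)^j·5!/j! = 120 - 120 + 60 - 20 + 5 - 1 = 44. Product = 11628 × 44 = 511632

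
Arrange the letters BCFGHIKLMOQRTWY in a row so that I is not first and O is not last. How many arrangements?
By inclusion-exclusion: 15! - 2×(15-1)! + (15-2)! = 1307674368000 - 174356582400 + 6227020800 = 1139544806400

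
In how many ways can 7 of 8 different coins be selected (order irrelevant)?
C(8,7) = 8!/(7!×1!) = 8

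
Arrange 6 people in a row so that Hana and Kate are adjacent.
Treat as block: (6-1)! × 2! = 120 × 2 = 240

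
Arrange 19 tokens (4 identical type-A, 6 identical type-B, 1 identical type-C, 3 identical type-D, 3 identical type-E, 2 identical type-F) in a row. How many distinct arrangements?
19! / (4! × 6! × 1! × 3! × 3! × 2!) = 97772875200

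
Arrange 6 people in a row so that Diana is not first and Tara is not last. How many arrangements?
By inclusion-exclusion: 6! - 2×(6-1)! + (6-2)! = 720 - 240 + 24 = 504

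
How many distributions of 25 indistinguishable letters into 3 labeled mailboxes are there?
C(25+3-1, 3-1) = C(27, 2) = 351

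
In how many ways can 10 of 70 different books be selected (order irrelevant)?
C(70,10) = 70!/(10!×60!) = 396704524216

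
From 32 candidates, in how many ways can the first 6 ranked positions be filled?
P(32,6) = 32!/(32-6)! = 652458240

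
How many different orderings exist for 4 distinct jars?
4! = 24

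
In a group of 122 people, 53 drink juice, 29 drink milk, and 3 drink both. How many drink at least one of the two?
|A∪B| = |A| + |B| - |A∩B| = 53 + 29 - 3 = 79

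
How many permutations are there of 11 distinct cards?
11! = 39916800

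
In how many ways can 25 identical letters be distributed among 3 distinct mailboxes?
C(25+3-1, 3-1) = C(27, 2) = 351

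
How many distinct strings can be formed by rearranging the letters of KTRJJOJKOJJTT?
13! / (1! × 3! × 2! × 2! × 5!) = 2162160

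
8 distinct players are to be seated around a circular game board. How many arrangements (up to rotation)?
Circular: fix one position, arrange the rest. (8-1)! = 5040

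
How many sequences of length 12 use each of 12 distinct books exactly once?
12! = 479001600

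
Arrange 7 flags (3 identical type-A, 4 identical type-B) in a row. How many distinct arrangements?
7! / (3! × 4!) = 35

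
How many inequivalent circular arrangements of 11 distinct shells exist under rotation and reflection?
(11-1)!/2 = 3628800/2 = 1814400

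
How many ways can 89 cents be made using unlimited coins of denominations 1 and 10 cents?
Coefficient of x^89 in 1/(1-x^1) · 1/(1-x^10). Use j coins of 10 for j = 0..⌊89/10⌋ = 8, the rest in 1s: 8 + 1 = 9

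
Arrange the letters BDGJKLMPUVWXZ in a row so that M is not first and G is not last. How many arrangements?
By inclusion-exclusion: 13! - 2×(13-1)! + (13-2)! = 6227020800 - 958003200 + 39916800 = 5308934400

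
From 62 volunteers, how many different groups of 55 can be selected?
C(62,55) = 62!/(55!×7!) = 491796152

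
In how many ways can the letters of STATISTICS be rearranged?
10! / (3! × 3! × 1! × 2! × 1!) = 50400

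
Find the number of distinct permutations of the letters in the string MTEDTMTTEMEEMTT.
15! / (4! × 4! × 6! × 1!) = 3153150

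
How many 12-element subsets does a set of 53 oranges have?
C(53,12) = 53!/(12!×41!) = 266783135710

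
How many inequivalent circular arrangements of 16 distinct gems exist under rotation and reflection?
(16-1)!/2 = 1307674368000/2 = 653837184000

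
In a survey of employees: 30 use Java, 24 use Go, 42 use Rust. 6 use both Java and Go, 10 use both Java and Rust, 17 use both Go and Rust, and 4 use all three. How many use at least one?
|A∪B∪C| = 30+24+42-6-10-17+4 = 67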